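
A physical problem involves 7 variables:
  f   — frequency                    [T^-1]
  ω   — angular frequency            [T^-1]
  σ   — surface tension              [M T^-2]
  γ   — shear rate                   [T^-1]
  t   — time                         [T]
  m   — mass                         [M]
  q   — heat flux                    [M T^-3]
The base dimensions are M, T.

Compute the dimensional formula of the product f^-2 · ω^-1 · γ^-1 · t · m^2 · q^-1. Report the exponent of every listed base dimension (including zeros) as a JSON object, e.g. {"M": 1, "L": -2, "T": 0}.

Write exponents as rows M,T / cols f,ω,σ,γ,t,m,q:
  M: [ 0  0  1  0  0  1  1]
  T: [-1 -1 -2 -1  1  0 -3]
  [M]: (-2)·0+(-1)·0+(-1)·0+(1)·0+(2)·1+(-1)·1 = 1
  [T]: (-2)·-1+(-1)·-1+(-1)·-1+(1)·1+(2)·0+(-1)·-3 = 8
⇒ M T^8

{"M": 1, "T": 8}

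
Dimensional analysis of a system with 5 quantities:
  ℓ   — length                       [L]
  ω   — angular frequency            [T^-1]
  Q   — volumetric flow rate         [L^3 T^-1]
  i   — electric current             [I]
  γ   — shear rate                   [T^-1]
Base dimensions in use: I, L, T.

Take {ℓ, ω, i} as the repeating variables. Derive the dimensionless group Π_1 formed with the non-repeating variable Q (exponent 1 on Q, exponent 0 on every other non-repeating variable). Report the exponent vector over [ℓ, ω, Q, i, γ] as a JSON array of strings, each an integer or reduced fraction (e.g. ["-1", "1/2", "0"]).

["-3", "-1", "1", "0", "0"]

Exponent matrix [I,L,T] × [ℓ,ω,Q,i,γ]:
  I: [ 0  0  0  1  0]
  L: [ 1  0  3  0  0]
  T: [ 0 -1 -1  0 -1]
RREF → pivots at {ℓ,ω,i} ⇒ r = 3
Pivot set = {ℓ,ω,i}, free = {Q,γ}
RREF:
  r0: [   1    0    3    0    0]
  r1: [   0    1    1    0    1]
  r2: [   0    0    0    1    0]
Fix exponent of Q at 1, γ at 0; solve each RREF row for its pivot's exponent:
  r0: exp(ℓ) + (3)·1 = 0 ⇒ exp(ℓ) = -3
  r1: exp(ω) + (1)·1 = 0 ⇒ exp(ω) = -1
  r2: exp(i) + (0)·1 = 0 ⇒ exp(i) = 0
Π_1 = ℓ^-3 · ω^-1 · Q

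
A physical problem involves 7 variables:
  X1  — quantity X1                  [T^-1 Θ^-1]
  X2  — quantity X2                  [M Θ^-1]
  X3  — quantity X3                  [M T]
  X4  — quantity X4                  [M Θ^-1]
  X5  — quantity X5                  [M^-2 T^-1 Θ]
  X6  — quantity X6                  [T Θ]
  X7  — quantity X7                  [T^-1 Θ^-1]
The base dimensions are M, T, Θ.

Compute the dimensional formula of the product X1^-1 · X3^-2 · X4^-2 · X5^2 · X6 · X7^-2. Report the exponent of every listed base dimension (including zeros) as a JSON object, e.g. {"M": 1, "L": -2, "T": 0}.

{"M": -8, "T": 0, "Θ": 8}

Write exponents as rows M,T,Θ / cols X1,X2,X3,X4,X5,X6,X7:
  M: [ 0  1  1  1 -2  0  0]
  T: [-1  0  1  0 -1  1 -1]
  Θ: [-1 -1  0 -1  1  1 -1]
  [M]: (-1)·0+(-2)·1+(-2)·1+(2)·-2+(1)·0+(-2)·0 = -8
  [T]: (-1)·-1+(-2)·1+(-2)·0+(2)·-1+(1)·1+(-2)·-1 = 0
  [Θ]: (-1)·-1+(-2)·0+(-2)·-1+(2)·1+(1)·1+(-2)·-1 = 8
⇒ M^-8 Θ^8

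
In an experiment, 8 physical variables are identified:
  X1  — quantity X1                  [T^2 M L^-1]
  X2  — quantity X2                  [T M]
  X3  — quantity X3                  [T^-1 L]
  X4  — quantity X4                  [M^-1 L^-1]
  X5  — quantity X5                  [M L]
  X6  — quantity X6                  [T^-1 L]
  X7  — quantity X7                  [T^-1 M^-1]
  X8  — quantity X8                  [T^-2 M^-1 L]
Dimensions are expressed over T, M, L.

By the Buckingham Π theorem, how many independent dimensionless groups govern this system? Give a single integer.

Exponent matrix [T,M,L] × [X1,X2,X3,X4,X5,X6,X7,X8]:
  T: [ 2  1 -1  0  0 -1 -1 -2]
  M: [ 1  1  0 -1  1  0 -1 -1]
  L: [-1  0  1 -1  1  1  0  1]
Row reduction gives pivot columns X1,X2; rank = 2
8 vars − rank 2 = 6 Π groups

6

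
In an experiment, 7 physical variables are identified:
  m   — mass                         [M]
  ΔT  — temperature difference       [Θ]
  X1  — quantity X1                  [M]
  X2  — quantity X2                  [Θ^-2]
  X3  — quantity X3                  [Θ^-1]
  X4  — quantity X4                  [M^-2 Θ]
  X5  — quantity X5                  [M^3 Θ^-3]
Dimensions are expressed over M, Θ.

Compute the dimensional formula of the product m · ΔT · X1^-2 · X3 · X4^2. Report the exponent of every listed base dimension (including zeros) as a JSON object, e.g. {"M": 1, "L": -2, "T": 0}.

{"M": -5, "Θ": 2}

Exponent matrix [M,Θ] × [m,ΔT,X1,X2,X3,X4,X5]:
  M: [ 1  0  1  0  0 -2  3]
  Θ: [ 0  1  0 -2 -1  1 -3]
  [M]: (1)·1+(1)·0+(-2)·1+(1)·0+(2)·-2 = -5
  [Θ]: (1)·0+(1)·1+(-2)·0+(1)·-1+(2)·1 = 2
⇒ M^-5 Θ^2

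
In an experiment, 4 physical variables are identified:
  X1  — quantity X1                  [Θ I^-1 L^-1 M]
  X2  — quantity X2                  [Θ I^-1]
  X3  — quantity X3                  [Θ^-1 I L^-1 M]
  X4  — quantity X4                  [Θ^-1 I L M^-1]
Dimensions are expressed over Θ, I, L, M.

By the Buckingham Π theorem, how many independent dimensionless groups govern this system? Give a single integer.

Dimensional matrix (Θ×I×L×M by X1×X2×X3×X4):
  Θ: [ 1  1 -1 -1]
  I: [-1 -1  1  1]
  L: [-1  0 -1  1]
  M: [ 1  0  1 -1]
Echelon form has 2 nonzero rows (pivots: X1,X2)
Π count = n − r = 4 − 2 = 2

2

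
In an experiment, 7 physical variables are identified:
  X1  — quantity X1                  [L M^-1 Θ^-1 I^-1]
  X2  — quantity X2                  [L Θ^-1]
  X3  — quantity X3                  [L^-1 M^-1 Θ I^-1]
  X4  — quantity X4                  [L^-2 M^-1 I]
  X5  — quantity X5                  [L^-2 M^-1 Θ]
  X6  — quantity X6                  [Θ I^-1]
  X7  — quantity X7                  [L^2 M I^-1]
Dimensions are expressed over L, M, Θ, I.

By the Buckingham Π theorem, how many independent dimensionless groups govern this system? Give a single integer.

4

Write exponents as rows L,M,Θ,I / cols X1,X2,X3,X4,X5,X6,X7:
  L: [ 1  1 -1 -2 -2  0  2]
  M: [-1  0 -1 -1 -1  0  1]
  Θ: [-1 -1  1  0  1  1  0]
  I: [-1  0 -1  1  0 -1 -1]
Echelon form has 3 nonzero rows (pivots: X1,X2,X4)
Π count = n − r = 7 − 3 = 4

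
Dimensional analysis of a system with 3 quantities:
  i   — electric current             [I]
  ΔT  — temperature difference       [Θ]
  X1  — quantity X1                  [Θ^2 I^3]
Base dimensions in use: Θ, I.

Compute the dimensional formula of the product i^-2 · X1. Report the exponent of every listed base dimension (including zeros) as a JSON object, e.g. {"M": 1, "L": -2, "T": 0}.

Dimensional matrix (Θ×I by i×ΔT×X1):
  Θ: [ 0  1  2]
  I: [ 1  0  3]
  [Θ]: (-2)·0+(1)·2 = 2
  [I]: (-2)·1+(1)·3 = 1
⇒ Θ^2 I

{"Θ": 2, "I": 1}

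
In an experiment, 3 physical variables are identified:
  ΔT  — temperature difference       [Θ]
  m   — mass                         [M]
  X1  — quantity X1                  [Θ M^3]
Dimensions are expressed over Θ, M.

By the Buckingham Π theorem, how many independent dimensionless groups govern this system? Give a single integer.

Dimensional matrix (Θ×M by ΔT×m×X1):
  Θ: [ 1  0  1]
  M: [ 0  1  3]
RREF → pivots at {ΔT,m} ⇒ r = 2
Π count = n − r = 3 − 2 = 1

1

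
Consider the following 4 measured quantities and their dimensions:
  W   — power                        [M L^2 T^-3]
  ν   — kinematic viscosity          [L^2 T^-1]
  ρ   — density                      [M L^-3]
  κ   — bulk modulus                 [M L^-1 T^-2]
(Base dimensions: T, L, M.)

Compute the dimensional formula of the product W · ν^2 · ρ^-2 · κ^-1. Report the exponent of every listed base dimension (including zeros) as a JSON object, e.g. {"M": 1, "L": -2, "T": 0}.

{"T": -3, "L": 13, "M": -2}

Write exponents as rows T,L,M / cols W,ν,ρ,κ:
  T: [-3 -1  0 -2]
  L: [ 2  2 -3 -1]
  M: [ 1  0  1  1]
  [T]: (1)·-3+(2)·-1+(-2)·0+(-1)·-2 = -3
  [L]: (1)·2+(2)·2+(-2)·-3+(-1)·-1 = 13
  [M]: (1)·1+(2)·0+(-2)·1+(-1)·1 = -2
⇒ T^-3 L^13 M^-2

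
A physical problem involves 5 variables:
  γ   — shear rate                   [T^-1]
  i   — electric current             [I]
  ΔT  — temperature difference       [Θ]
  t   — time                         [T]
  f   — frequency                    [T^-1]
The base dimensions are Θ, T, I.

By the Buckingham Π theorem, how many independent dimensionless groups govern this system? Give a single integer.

2

Exponent matrix [Θ,T,I] × [γ,i,ΔT,t,f]:
  Θ: [ 0  0  1  0  0]
  T: [-1  0  0  1 -1]
  I: [ 0  1  0  0  0]
Row reduction gives pivot columns γ,i,ΔT; rank = 3
Π count = n − r = 5 − 3 = 2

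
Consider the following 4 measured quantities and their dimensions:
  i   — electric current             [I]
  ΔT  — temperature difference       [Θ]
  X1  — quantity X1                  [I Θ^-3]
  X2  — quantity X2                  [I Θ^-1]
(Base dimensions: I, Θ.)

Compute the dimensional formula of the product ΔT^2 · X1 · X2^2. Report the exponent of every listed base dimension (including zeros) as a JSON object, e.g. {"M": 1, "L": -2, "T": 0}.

{"I": 3, "Θ": -3}

Write exponents as rows I,Θ / cols i,ΔT,X1,X2:
  I: [ 1  0  1  1]
  Θ: [ 0  1 -3 -1]
  [I]: (2)·0+(1)·1+(2)·1 = 3
  [Θ]: (2)·1+(1)·-3+(2)·-1 = -3
⇒ I^3 Θ^-3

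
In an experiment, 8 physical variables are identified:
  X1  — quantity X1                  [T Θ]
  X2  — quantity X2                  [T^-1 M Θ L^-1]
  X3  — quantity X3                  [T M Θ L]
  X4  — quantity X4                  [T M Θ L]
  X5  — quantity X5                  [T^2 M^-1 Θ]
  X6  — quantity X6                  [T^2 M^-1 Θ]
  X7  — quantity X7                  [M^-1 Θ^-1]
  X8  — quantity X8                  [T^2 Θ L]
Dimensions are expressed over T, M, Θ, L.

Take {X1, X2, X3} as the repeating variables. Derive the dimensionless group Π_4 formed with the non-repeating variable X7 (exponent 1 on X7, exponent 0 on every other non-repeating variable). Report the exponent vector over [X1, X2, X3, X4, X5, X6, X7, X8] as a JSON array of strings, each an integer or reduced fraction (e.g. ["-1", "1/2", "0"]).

Dimensional matrix (T×M×Θ×L by X1×X2×X3×X4×X5×X6×X7×X8):
  T: [ 1 -1  1  1  2  2  0  2]
  M: [ 0  1  1  1 -1 -1 -1  0]
  Θ: [ 1  1  1  1  1  1 -1  1]
  L: [ 0 -1  1  1  0  0  0  1]
Echelon form has 3 nonzero rows (pivots: X1,X2,X3)
Pivot set = {X1,X2,X3}, free = {X4,X5,X6,X7,X8}
RREF:
  r0: [   1    0    0    0    2    2    0    1]
  r1: [   0    1    0    0 -1/2 -1/2 -1/2 -1/2]
  r2: [   0    0    1    1 -1/2 -1/2 -1/2  1/2]
  r3: [   0    0    0    0    0    0    0    0]
Fix exponent of X7 at 1, X4 at 0, X5 at 0, X6 at 0, X8 at 0; solve each RREF row for its pivot's exponent:
  r0: exp(X1) + (0)·1 = 0 ⇒ exp(X1) = 0
  r1: exp(X2) + (-1/2)·1 = 0 ⇒ exp(X2) = 1/2
  r2: exp(X3) + (-1/2)·1 = 0 ⇒ exp(X3) = 1/2
Π_4 = X2^(1/2) · X3^(1/2) · X7

["0", "1/2", "1/2", "0", "0", "0", "1", "0"]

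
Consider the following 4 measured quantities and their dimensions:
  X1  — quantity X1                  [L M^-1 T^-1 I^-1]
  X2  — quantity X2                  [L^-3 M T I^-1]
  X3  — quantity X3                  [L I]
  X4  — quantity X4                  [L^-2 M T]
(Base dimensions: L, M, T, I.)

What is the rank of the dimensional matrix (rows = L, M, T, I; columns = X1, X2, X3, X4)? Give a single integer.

Write exponents as rows L,M,T,I / cols X1,X2,X3,X4:
  L: [ 1 -3  1 -2]
  M: [-1  1  0  1]
  T: [-1  1  0  1]
  I: [-1 -1  1  0]
RREF → pivots at {X1,X2} ⇒ r = 2

2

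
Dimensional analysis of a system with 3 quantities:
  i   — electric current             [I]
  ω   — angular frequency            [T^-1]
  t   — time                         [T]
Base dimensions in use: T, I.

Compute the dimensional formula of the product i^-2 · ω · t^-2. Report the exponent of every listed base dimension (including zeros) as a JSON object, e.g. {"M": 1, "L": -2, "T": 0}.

Write exponents as rows T,I / cols i,ω,t:
  T: [ 0 -1  1]
  I: [ 1  0  0]
  [T]: (-2)·0+(1)·-1+(-2)·1 = -3
  [I]: (-2)·1+(1)·0+(-2)·0 = -2
⇒ T^-3 I^-2

{"T": -3, "I": -2}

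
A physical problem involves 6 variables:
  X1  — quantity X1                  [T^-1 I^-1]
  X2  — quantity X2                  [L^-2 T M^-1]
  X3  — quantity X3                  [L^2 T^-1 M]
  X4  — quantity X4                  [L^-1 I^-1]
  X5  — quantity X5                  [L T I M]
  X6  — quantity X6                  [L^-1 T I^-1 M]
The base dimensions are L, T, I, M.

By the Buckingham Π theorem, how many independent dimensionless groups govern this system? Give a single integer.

3

Write exponents as rows L,T,I,M / cols X1,X2,X3,X4,X5,X6:
  L: [ 0 -2  2 -1  1 -1]
  T: [-1  1 -1  0  1  1]
  I: [-1  0  0 -1  1 -1]
  M: [ 0 -1  1  0  1  1]
RREF → pivots at {X1,X2,X4} ⇒ r = 3
6 vars − rank 3 = 3 Π groups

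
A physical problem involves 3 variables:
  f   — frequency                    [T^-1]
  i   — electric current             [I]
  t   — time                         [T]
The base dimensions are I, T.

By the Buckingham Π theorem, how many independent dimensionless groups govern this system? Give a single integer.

Exponent matrix [I,T] × [f,i,t]:
  I: [ 0  1  0]
  T: [-1  0  1]
Row reduction gives pivot columns f,i; rank = 2
Π count = n − r = 3 − 2 = 1

1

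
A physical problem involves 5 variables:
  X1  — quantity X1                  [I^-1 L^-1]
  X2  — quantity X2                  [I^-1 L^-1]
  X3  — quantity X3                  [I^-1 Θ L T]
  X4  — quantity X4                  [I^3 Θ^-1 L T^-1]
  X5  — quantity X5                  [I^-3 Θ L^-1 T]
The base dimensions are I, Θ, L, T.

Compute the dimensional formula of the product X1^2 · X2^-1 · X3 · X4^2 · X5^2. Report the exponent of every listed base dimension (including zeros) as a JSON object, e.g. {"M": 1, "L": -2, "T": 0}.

Dimensional matrix (I×Θ×L×T by X1×X2×X3×X4×X5):
  I: [-1 -1 -1  3 -3]
  Θ: [ 0  0  1 -1  1]
  L: [-1 -1  1  1 -1]
  T: [ 0  0  1 -1  1]
  [I]: (2)·-1+(-1)·-1+(1)·-1+(2)·3+(2)·-3 = -2
  [Θ]: (2)·0+(-1)·0+(1)·1+(2)·-1+(2)·1 = 1
  [L]: (2)·-1+(-1)·-1+(1)·1+(2)·1+(2)·-1 = 0
  [T]: (2)·0+(-1)·0+(1)·1+(2)·-1+(2)·1 = 1
⇒ I^-2 Θ T

{"I": -2, "Θ": 1, "L": 0, "T": 1}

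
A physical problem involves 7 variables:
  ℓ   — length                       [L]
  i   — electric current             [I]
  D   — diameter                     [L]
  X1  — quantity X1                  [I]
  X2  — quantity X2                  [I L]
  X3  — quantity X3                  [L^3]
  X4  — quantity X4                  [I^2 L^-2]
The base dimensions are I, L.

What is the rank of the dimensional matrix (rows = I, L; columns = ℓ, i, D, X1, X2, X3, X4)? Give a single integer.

2

Write exponents as rows I,L / cols ℓ,i,D,X1,X2,X3,X4:
  I: [ 0  1  0  1  1  0  2]
  L: [ 1  0  1  0  1  3 -2]
Echelon form has 2 nonzero rows (pivots: ℓ,i)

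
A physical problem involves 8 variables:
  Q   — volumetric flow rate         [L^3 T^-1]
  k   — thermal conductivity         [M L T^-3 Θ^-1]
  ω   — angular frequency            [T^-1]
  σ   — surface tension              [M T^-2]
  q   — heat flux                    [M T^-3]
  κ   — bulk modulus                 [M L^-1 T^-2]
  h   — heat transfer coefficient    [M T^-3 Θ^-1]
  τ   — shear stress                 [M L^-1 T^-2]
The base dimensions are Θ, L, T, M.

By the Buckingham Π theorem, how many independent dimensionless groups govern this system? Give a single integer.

Dimensional matrix (Θ×L×T×M by Q×k×ω×σ×q×κ×h×τ):
  Θ: [ 0 -1  0  0  0  0 -1  0]
  L: [ 3  1  0  0  0 -1  0 -1]
  T: [-1 -3 -1 -2 -3 -2 -3 -2]
  M: [ 0  1  0  1  1  1  1  1]
Echelon form has 4 nonzero rows (pivots: Q,k,ω,σ)
n=8, r=4 ⇒ 4 dimensionless groups

4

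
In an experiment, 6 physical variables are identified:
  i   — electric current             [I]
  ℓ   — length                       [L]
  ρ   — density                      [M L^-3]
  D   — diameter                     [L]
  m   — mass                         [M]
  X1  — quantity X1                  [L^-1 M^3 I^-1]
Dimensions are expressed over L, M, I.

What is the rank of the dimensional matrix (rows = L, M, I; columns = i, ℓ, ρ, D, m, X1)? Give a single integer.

Write exponents as rows L,M,I / cols i,ℓ,ρ,D,m,X1:
  L: [ 0  1 -3  1  0 -1]
  M: [ 0  0  1  0  1  3]
  I: [ 1  0  0  0  0 -1]
Echelon form has 3 nonzero rows (pivots: i,ℓ,ρ)

3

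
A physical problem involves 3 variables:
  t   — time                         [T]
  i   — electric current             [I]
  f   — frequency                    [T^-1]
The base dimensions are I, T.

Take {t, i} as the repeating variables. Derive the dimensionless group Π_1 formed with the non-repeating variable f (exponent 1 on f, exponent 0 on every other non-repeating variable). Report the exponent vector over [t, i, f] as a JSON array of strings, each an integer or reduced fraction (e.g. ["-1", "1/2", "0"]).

["1", "0", "1"]

Write exponents as rows I,T / cols t,i,f:
  I: [ 0  1  0]
  T: [ 1  0 -1]
Row reduction gives pivot columns t,i; rank = 2
Pivot set = {t,i}, free = {f}
RREF:
  r0: [   1    0   -1]
  r1: [   0    1    0]
Fix exponent of f at 1; solve each RREF row for its pivot's exponent:
  r0: exp(t) + (-1)·1 = 0 ⇒ exp(t) = 1
  r1: exp(i) + (0)·1 = 0 ⇒ exp(i) = 0
Π_1 = t · f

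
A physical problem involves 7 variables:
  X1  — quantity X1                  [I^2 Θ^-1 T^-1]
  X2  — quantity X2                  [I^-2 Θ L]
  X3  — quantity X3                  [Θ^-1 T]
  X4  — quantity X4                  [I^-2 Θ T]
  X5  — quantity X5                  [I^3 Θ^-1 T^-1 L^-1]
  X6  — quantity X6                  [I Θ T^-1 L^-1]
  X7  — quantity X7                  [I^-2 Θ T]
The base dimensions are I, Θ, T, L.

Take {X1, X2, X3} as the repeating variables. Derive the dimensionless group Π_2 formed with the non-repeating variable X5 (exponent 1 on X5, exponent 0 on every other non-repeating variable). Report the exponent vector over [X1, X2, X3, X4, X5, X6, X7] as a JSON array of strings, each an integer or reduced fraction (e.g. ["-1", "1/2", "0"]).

Dimensional matrix (I×Θ×T×L by X1×X2×X3×X4×X5×X6×X7):
  I: [ 2 -2  0 -2  3  1 -2]
  Θ: [-1  1 -1  1 -1  1  1]
  T: [-1  0  1  1 -1 -1  1]
  L: [ 0  1  0  0 -1 -1  0]
RREF → pivots at {X1,X2,X3} ⇒ r = 3
Pivot set = {X1,X2,X3}, free = {X4,X5,X6,X7}
RREF:
  r0: [   1    0    0   -1  1/2 -1/2   -1]
  r1: [   0    1    0    0   -1   -1    0]
  r2: [   0    0    1    0 -1/2 -3/2    0]
  r3: [   0    0    0    0    0    0    0]
Fix exponent of X5 at 1, X4 at 0, X6 at 0, X7 at 0; solve each RREF row for its pivot's exponent:
  r0: exp(X1) + (1/2)·1 = 0 ⇒ exp(X1) = -1/2
  r1: exp(X2) + (-1)·1 = 0 ⇒ exp(X2) = 1
  r2: exp(X3) + (-1/2)·1 = 0 ⇒ exp(X3) = 1/2
Π_2 = X1^(-1/2) · X2 · X3^(1/2) · X5

["-1/2", "1", "1/2", "0", "1", "0", "0"]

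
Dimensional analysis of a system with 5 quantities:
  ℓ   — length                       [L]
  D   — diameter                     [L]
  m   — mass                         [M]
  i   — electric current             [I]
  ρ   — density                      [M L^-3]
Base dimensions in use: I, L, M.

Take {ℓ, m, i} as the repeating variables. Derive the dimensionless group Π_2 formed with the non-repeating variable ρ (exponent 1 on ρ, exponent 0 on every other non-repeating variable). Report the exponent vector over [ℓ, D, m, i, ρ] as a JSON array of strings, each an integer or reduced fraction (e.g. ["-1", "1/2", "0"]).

Write exponents as rows I,L,M / cols ℓ,D,m,i,ρ:
  I: [ 0  0  0  1  0]
  L: [ 1  1  0  0 -3]
  M: [ 0  0  1  0  1]
Row reduction gives pivot columns ℓ,m,i; rank = 3
Repeat: ℓ,m,i; free: D,ρ
RREF:
  r0: [   1    1    0    0   -3]
  r1: [   0    0    1    0    1]
  r2: [   0    0    0    1    0]
Fix exponent of ρ at 1, D at 0; solve each RREF row for its pivot's exponent:
  r0: exp(ℓ) + (-3)·1 = 0 ⇒ exp(ℓ) = 3
  r1: exp(m) + (1)·1 = 0 ⇒ exp(m) = -1
  r2: exp(i) + (0)·1 = 0 ⇒ exp(i) = 0
Π_2 = ℓ^3 · m^-1 · ρ

["3", "0", "-1", "0", "1"]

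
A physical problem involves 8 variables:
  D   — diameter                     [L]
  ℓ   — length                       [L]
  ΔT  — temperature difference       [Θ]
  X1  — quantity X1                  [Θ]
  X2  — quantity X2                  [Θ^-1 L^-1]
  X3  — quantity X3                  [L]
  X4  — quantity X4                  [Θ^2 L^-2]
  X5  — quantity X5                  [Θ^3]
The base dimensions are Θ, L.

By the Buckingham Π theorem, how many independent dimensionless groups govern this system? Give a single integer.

6

Dimensional matrix (Θ×L by D×ℓ×ΔT×X1×X2×X3×X4×X5):
  Θ: [ 0  0  1  1 -1  0  2  3]
  L: [ 1  1  0  0 -1  1 -2  0]
Row reduction gives pivot columns D,ΔT; rank = 2
Π count = n − r = 8 − 2 = 6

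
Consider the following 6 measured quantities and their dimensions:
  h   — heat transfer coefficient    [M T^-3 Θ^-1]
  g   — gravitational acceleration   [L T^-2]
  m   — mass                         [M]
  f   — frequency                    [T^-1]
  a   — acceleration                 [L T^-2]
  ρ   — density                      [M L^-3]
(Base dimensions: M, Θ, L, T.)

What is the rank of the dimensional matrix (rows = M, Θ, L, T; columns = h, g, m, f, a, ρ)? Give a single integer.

4

Exponent matrix [M,Θ,L,T] × [h,g,m,f,a,ρ]:
  M: [ 1  0  1  0  0  1]
  Θ: [-1  0  0  0  0  0]
  L: [ 0  1  0  0  1 -3]
  T: [-3 -2  0 -1 -2  0]
RREF → pivots at {h,g,m,f} ⇒ r = 4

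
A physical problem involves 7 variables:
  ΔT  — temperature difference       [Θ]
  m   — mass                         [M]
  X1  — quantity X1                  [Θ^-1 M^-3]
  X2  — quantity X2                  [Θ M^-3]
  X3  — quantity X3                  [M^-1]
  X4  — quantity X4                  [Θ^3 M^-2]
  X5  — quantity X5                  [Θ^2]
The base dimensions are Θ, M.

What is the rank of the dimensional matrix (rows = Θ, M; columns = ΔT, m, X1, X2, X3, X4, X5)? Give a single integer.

Dimensional matrix (Θ×M by ΔT×m×X1×X2×X3×X4×X5):
  Θ: [ 1  0 -1  1  0  3  2]
  M: [ 0  1 -3 -3 -1 -2  0]
Echelon form has 2 nonzero rows (pivots: ΔT,m)

2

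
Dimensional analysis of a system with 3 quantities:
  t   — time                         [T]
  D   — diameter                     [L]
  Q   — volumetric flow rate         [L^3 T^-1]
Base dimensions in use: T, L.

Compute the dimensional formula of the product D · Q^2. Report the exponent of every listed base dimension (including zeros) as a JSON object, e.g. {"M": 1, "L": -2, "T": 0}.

{"T": -2, "L": 7}

Write exponents as rows T,L / cols t,D,Q:
  T: [ 1  0 -1]
  L: [ 0  1  3]
  [T]: (1)·0+(2)·-1 = -2
  [L]: (1)·1+(2)·3 = 7
⇒ T^-2 L^7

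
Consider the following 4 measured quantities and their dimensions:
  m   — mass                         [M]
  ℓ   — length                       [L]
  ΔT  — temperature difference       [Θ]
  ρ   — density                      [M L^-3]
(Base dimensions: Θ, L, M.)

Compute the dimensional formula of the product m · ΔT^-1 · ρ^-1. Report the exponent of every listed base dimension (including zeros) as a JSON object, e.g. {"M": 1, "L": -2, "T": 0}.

Write exponents as rows Θ,L,M / cols m,ℓ,ΔT,ρ:
  Θ: [ 0  0  1  0]
  L: [ 0  1  0 -3]
  M: [ 1  0  0  1]
  [Θ]: (1)·0+(-1)·1+(-1)·0 = -1
  [L]: (1)·0+(-1)·0+(-1)·-3 = 3
  [M]: (1)·1+(-1)·0+(-1)·1 = 0
⇒ Θ^-1 L^3

{"Θ": -1, "L": 3, "M": 0}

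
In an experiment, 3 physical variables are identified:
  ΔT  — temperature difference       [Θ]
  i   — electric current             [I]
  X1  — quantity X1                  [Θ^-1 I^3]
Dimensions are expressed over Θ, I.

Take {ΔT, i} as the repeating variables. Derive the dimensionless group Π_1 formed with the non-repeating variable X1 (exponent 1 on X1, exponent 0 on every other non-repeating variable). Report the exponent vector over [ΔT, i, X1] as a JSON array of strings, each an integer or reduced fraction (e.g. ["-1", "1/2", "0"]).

Exponent matrix [Θ,I] × [ΔT,i,X1]:
  Θ: [ 1  0 -1]
  I: [ 0  1  3]
Row reduction gives pivot columns ΔT,i; rank = 2
Pivot set = {ΔT,i}, free = {X1}
RREF:
  r0: [   1    0   -1]
  r1: [   0    1    3]
Fix exponent of X1 at 1; solve each RREF row for its pivot's exponent:
  r0: exp(ΔT) + (-1)·1 = 0 ⇒ exp(ΔT) = 1
  r1: exp(i) + (3)·1 = 0 ⇒ exp(i) = -3
Π_1 = ΔT · i^-3 · X1

["1", "-3", "1"]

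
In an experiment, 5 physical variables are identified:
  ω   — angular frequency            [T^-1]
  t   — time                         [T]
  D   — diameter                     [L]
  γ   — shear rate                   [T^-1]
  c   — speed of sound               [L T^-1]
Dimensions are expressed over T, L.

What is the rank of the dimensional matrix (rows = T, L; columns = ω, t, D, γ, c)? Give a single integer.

2

Exponent matrix [T,L] × [ω,t,D,γ,c]:
  T: [-1  1  0 -1 -1]
  L: [ 0  0  1  0  1]
Echelon form has 2 nonzero rows (pivots: ω,D)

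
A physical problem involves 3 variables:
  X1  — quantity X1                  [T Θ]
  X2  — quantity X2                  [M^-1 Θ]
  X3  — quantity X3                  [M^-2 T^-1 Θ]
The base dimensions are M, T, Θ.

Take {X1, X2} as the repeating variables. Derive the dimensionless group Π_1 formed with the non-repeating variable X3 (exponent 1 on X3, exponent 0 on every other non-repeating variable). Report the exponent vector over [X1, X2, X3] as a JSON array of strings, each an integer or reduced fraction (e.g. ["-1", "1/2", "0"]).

["1", "-2", "1"]

Write exponents as rows M,T,Θ / cols X1,X2,X3:
  M: [ 0 -1 -2]
  T: [ 1  0 -1]
  Θ: [ 1  1  1]
Row reduction gives pivot columns X1,X2; rank = 2
Pivot set = {X1,X2}, free = {X3}
RREF:
  r0: [   1    0   -1]
  r1: [   0    1    2]
  r2: [   0    0    0]
Fix exponent of X3 at 1; solve each RREF row for its pivot's exponent:
  r0: exp(X1) + (-1)·1 = 0 ⇒ exp(X1) = 1
  r1: exp(X2) + (2)·1 = 0 ⇒ exp(X2) = -2
Π_1 = X1 · X2^-2 · X3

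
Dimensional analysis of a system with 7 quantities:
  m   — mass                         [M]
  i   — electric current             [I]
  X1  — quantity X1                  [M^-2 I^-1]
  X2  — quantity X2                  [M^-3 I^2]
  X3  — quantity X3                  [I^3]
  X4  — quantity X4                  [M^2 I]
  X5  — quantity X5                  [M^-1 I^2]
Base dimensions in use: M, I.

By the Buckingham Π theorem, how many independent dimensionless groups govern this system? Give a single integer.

5

Write exponents as rows M,I / cols m,i,X1,X2,X3,X4,X5:
  M: [ 1  0 -2 -3  0  2 -1]
  I: [ 0  1 -1  2  3  1  2]
RREF → pivots at {m,i} ⇒ r = 2
Π count = n − r = 7 − 2 = 5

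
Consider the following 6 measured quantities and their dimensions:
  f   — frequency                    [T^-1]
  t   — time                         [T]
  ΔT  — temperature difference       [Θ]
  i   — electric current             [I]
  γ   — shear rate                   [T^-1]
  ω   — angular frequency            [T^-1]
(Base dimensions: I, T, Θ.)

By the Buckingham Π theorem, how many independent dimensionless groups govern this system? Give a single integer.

3

Exponent matrix [I,T,Θ] × [f,t,ΔT,i,γ,ω]:
  I: [ 0  0  0  1  0  0]
  T: [-1  1  0  0 -1 -1]
  Θ: [ 0  0  1  0  0  0]
Echelon form has 3 nonzero rows (pivots: f,ΔT,i)
Π count = n − r = 6 − 3 = 3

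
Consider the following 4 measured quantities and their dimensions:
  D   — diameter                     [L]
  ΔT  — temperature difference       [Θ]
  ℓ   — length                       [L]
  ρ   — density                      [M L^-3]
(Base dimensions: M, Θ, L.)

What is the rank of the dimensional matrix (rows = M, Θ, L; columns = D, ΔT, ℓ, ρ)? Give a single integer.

Exponent matrix [M,Θ,L] × [D,ΔT,ℓ,ρ]:
  M: [ 0  0  0  1]
  Θ: [ 0  1  0  0]
  L: [ 1  0  1 -3]
Row reduction gives pivot columns D,ΔT,ρ; rank = 3

3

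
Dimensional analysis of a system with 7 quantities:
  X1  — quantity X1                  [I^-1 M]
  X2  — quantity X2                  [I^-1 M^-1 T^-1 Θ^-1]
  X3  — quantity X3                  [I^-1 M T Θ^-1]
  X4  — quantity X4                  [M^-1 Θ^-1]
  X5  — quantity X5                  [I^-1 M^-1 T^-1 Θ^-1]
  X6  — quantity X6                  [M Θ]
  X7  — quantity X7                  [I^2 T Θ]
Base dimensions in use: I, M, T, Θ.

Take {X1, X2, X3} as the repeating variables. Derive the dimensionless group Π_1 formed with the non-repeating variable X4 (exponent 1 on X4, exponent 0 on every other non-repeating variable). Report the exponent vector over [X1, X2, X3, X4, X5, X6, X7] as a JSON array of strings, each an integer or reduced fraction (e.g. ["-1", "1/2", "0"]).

Exponent matrix [I,M,T,Θ] × [X1,X2,X3,X4,X5,X6,X7]:
  I: [-1 -1 -1  0 -1  0  2]
  M: [ 1 -1  1 -1 -1  1  0]
  T: [ 0 -1  1  0 -1  0  1]
  Θ: [ 0 -1 -1 -1 -1  1  1]
Row reduction gives pivot columns X1,X2,X3; rank = 3
Pivot set = {X1,X2,X3}, free = {X4,X5,X6,X7}
RREF:
  r0: [   1    0    0   -1    0    1   -1]
  r1: [   0    1    0  1/2    1 -1/2   -1]
  r2: [   0    0    1  1/2    0 -1/2    0]
  r3: [   0    0    0    0    0    0    0]
Fix exponent of X4 at 1, X5 at 0, X6 at 0, X7 at 0; solve each RREF row for its pivot's exponent:
  r0: exp(X1) + (-1)·1 = 0 ⇒ exp(X1) = 1
  r1: exp(X2) + (1/2)·1 = 0 ⇒ exp(X2) = -1/2
  r2: exp(X3) + (1/2)·1 = 0 ⇒ exp(X3) = -1/2
Π_1 = X1 · X2^(-1/2) · X3^(-1/2) · X4

["1", "-1/2", "-1/2", "1", "0", "0", "0"]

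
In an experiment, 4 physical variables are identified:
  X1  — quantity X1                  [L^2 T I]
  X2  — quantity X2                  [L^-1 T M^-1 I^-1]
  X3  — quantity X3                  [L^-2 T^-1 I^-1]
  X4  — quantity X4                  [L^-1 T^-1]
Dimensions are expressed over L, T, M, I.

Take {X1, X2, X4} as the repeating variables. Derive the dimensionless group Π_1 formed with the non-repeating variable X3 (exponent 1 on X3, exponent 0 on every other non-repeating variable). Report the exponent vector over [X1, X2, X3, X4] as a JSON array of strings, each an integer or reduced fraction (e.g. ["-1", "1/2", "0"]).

Write exponents as rows L,T,M,I / cols X1,X2,X3,X4:
  L: [ 2 -1 -2 -1]
  T: [ 1  1 -1 -1]
  M: [ 0 -1  0  0]
  I: [ 1 -1 -1  0]
Row reduction gives pivot columns X1,X2,X4; rank = 3
Repeat: X1,X2,X4; free: X3
RREF:
  r0: [   1    0   -1    0]
  r1: [   0    1    0    0]
  r2: [   0    0    0    1]
  r3: [   0    0    0    0]
Fix exponent of X3 at 1; solve each RREF row for its pivot's exponent:
  r0: exp(X1) + (-1)·1 = 0 ⇒ exp(X1) = 1
  r1: exp(X2) + (0)·1 = 0 ⇒ exp(X2) = 0
  r2: exp(X4) + (0)·1 = 0 ⇒ exp(X4) = 0
Π_1 = X1 · X3

["1", "0", "1", "0"]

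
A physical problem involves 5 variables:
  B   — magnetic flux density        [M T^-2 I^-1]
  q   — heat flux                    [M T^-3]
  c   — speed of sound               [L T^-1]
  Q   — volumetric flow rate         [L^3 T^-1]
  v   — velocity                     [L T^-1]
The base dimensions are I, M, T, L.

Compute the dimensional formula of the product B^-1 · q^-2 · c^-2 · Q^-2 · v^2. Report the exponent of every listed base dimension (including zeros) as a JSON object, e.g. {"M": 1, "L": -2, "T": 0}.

{"I": 1, "M": -3, "T": 10, "L": -6}

Write exponents as rows I,M,T,L / cols B,q,c,Q,v:
  I: [-1  0  0  0  0]
  M: [ 1  1  0  0  0]
  T: [-2 -3 -1 -1 -1]
  L: [ 0  0  1  3  1]
  [I]: (-1)·-1+(-2)·0+(-2)·0+(-2)·0+(2)·0 = 1
  [M]: (-1)·1+(-2)·1+(-2)·0+(-2)·0+(2)·0 = -3
  [T]: (-1)·-2+(-2)·-3+(-2)·-1+(-2)·-1+(2)·-1 = 10
  [L]: (-1)·0+(-2)·0+(-2)·1+(-2)·3+(2)·1 = -6
⇒ I M^-3 T^10 L^-6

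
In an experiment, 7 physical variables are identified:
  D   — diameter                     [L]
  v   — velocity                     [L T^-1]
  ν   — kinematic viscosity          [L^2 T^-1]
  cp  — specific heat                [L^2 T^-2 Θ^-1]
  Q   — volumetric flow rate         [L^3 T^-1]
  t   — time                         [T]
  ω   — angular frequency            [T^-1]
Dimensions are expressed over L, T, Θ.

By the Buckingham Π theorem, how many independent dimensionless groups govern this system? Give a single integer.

Dimensional matrix (L×T×Θ by D×v×ν×cp×Q×t×ω):
  L: [ 1  1  2  2  3  0  0]
  T: [ 0 -1 -1 -2 -1  1 -1]
  Θ: [ 0  0  0 -1  0  0  0]
Row reduction gives pivot columns D,v,cp; rank = 3
n=7, r=3 ⇒ 4 dimensionless groups

4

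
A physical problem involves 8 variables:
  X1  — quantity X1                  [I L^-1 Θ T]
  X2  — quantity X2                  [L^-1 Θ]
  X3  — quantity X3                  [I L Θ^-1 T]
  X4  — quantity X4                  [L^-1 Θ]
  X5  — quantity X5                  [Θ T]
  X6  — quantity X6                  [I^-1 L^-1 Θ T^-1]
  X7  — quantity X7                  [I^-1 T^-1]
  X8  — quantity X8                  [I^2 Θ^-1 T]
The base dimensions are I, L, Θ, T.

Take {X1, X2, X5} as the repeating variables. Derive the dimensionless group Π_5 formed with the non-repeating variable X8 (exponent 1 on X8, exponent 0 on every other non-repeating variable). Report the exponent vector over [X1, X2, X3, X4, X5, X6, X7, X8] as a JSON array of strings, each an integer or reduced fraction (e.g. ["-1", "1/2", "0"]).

Dimensional matrix (I×L×Θ×T by X1×X2×X3×X4×X5×X6×X7×X8):
  I: [ 1  0  1  0  0 -1 -1  2]
  L: [-1 -1  1 -1  0 -1  0  0]
  Θ: [ 1  1 -1  1  1  1  0 -1]
  T: [ 1  0  1  0  1 -1 -1  1]
Echelon form has 3 nonzero rows (pivots: X1,X2,X5)
Repeat: X1,X2,X5; free: X3,X4,X6,X7,X8
RREF:
  r0: [   1    0    1    0    0   -1   -1    2]
  r1: [   0    1   -2    1    0    2    1   -2]
  r2: [   0    0    0    0    1    0    0   -1]
  r3: [   0    0    0    0    0    0    0    0]
Fix exponent of X8 at 1, X3 at 0, X4 at 0, X6 at 0, X7 at 0; solve each RREF row for its pivot's exponent:
  r0: exp(X1) + (2)·1 = 0 ⇒ exp(X1) = -2
  r1: exp(X2) + (-2)·1 = 0 ⇒ exp(X2) = 2
  r2: exp(X5) + (-1)·1 = 0 ⇒ exp(X5) = 1
Π_5 = X1^-2 · X2^2 · X5 · X8

["-2", "2", "0", "0", "1", "0", "0", "1"]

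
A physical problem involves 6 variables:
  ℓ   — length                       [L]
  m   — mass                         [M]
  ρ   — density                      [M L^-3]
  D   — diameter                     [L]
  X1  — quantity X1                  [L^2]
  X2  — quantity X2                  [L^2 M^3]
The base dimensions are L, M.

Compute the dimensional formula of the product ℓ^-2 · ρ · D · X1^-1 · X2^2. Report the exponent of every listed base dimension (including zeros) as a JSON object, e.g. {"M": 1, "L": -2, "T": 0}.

{"L": -2, "M": 7}

Exponent matrix [L,M] × [ℓ,m,ρ,D,X1,X2]:
  L: [ 1  0 -3  1  2  2]
  M: [ 0  1  1  0  0  3]
  [L]: (-2)·1+(1)·-3+(1)·1+(-1)·2+(2)·2 = -2
  [M]: (-2)·0+(1)·1+(1)·0+(-1)·0+(2)·3 = 7
⇒ L^-2 M^7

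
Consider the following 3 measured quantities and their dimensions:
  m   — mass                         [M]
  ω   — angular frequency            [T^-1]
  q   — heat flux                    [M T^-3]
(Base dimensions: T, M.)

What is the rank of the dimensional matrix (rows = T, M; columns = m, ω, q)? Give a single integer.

Dimensional matrix (T×M by m×ω×q):
  T: [ 0 -1 -3]
  M: [ 1  0  1]
Echelon form has 2 nonzero rows (pivots: m,ω)

2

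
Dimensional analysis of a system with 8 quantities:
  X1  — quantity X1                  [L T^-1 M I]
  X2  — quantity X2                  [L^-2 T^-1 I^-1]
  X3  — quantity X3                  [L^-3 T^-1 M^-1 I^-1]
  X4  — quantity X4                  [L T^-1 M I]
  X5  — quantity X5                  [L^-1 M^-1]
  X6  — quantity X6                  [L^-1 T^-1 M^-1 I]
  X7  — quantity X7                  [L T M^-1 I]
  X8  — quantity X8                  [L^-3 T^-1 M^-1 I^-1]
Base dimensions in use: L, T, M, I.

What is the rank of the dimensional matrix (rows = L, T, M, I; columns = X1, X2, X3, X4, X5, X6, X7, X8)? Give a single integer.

3

Dimensional matrix (L×T×M×I by X1×X2×X3×X4×X5×X6×X7×X8):
  L: [ 1 -2 -3  1 -1 -1  1 -3]
  T: [-1 -1 -1 -1  0 -1  1 -1]
  M: [ 1  0 -1  1 -1 -1 -1 -1]
  I: [ 1 -1 -1  1  0  1  1 -1]
RREF → pivots at {X1,X2,X3} ⇒ r = 3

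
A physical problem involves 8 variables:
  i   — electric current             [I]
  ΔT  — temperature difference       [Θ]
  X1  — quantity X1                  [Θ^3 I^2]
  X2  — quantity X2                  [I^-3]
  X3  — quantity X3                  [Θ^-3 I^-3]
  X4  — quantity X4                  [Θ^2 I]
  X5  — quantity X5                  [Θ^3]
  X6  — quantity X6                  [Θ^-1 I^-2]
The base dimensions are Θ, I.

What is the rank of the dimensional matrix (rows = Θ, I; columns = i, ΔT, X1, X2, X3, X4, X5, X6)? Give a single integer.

Exponent matrix [Θ,I] × [i,ΔT,X1,X2,X3,X4,X5,X6]:
  Θ: [ 0  1  3  0 -3  2  3 -1]
  I: [ 1  0  2 -3 -3  1  0 -2]
Echelon form has 2 nonzero rows (pivots: i,ΔT)

2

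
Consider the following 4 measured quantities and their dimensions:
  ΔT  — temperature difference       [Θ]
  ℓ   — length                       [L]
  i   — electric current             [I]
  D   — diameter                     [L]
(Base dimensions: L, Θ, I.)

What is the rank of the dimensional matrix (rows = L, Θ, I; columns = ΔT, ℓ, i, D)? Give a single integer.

3

Exponent matrix [L,Θ,I] × [ΔT,ℓ,i,D]:
  L: [ 0  1  0  1]
  Θ: [ 1  0  0  0]
  I: [ 0  0  1  0]
RREF → pivots at {ΔT,ℓ,i} ⇒ r = 3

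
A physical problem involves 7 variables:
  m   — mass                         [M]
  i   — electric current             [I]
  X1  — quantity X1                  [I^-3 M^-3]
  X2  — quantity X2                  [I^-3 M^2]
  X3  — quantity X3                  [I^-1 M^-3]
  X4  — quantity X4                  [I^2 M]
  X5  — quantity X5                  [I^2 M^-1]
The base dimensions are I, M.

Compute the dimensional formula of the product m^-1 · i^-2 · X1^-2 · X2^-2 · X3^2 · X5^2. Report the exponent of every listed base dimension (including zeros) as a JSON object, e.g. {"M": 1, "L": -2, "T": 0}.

Write exponents as rows I,M / cols m,i,X1,X2,X3,X4,X5:
  I: [ 0  1 -3 -3 -1  2  2]
  M: [ 1  0 -3  2 -3  1 -1]
  [I]: (-1)·0+(-2)·1+(-2)·-3+(-2)·-3+(2)·-1+(2)·2 = 12
  [M]: (-1)·1+(-2)·0+(-2)·-3+(-2)·2+(2)·-3+(2)·-1 = -7
⇒ I^12 M^-7

{"I": 12, "M": -7}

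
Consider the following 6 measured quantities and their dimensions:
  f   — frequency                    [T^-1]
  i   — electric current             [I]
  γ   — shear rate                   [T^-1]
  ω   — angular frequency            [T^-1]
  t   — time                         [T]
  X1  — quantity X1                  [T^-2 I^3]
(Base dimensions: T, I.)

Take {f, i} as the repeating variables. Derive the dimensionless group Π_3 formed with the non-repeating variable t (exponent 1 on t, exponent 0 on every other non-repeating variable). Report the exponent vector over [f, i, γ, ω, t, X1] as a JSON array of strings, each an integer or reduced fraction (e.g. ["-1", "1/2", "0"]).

Exponent matrix [T,I] × [f,i,γ,ω,t,X1]:
  T: [-1  0 -1 -1  1 -2]
  I: [ 0  1  0  0  0  3]
RREF → pivots at {f,i} ⇒ r = 2
Repeat: f,i; free: γ,ω,t,X1
RREF:
  r0: [   1    0    1    1   -1    2]
  r1: [   0    1    0    0    0    3]
Fix exponent of t at 1, γ at 0, ω at 0, X1 at 0; solve each RREF row for its pivot's exponent:
  r0: exp(f) + (-1)·1 = 0 ⇒ exp(f) = 1
  r1: exp(i) + (0)·1 = 0 ⇒ exp(i) = 0
Π_3 = f · t

["1", "0", "0", "0", "1", "0"]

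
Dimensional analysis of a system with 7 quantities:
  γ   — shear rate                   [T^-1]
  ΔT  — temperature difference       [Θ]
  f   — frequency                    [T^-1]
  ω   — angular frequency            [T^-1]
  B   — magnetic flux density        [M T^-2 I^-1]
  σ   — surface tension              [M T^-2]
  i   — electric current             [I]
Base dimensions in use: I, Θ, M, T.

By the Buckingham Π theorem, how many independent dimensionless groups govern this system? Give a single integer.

3

Write exponents as rows I,Θ,M,T / cols γ,ΔT,f,ω,B,σ,i:
  I: [ 0  0  0  0 -1  0  1]
  Θ: [ 0  1  0  0  0  0  0]
  M: [ 0  0  0  0  1  1  0]
  T: [-1  0 -1 -1 -2 -2  0]
RREF → pivots at {γ,ΔT,B,σ} ⇒ r = 4
7 vars − rank 4 = 3 Π groups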